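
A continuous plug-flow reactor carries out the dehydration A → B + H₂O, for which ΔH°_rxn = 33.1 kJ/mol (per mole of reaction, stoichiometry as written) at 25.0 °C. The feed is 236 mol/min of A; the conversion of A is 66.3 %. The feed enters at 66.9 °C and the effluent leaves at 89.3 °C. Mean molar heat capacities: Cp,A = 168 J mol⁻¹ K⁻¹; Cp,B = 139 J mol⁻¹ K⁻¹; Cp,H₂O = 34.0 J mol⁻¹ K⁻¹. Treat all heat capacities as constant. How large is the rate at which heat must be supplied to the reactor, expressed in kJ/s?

Extent of reaction ξ = 0.663 × 236 = 156.47 mol/min
Reaction term: ξ·ΔH°_rxn = 156.47 × 33.1 = 5179.1 kJ/min
Sensible, feed 66.9→25 °C: -1661.3 kJ/min
Outlet flows (mol/min): A 79.532, B 156.47, H₂O 156.47
Sensible, products 25→89.3 °C: 2599.7 kJ/min
Q = ΔH = 6117.5 kJ/min = 101.96 kW
Heat supplied = 101.96 kJ/s

Q_in = 102 kJ/s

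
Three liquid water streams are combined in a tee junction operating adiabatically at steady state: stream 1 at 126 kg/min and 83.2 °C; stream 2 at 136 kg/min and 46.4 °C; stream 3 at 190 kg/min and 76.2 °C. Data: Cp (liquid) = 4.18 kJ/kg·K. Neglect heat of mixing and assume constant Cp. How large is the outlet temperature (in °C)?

No heat crosses the boundary, so H_out = H_in.
Σ ṁᵢCp,ᵢTᵢ = 126×4.18×83.2 + 136×4.18×46.4 + 190×4.18×76.2 = 130720
Σ ṁᵢCp,ᵢ = 126×4.18 + 136×4.18 + 190×4.18 = 1889.4
T_out = 130720 / 1889.4 = 69.185 °C

T_out = 69.2 °C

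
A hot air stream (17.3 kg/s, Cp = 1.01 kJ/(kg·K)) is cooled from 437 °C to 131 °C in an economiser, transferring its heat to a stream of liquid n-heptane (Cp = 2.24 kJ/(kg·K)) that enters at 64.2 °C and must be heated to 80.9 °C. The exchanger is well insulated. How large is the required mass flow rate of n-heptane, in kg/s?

Heat released by hot stream: Q = 17.3 × 1.01 × (437 − 131) = 5346.7 kJ/s
Energy balance on cold side (adiabatic exchanger): Q = ṁ_c·Cp_c·(T_c,out − T_c,in)
ṁ_c = 5346.7 / [2.24 × (80.9 − 64.2)] = 142.93 kg/s

ṁ_c = 143 kg/s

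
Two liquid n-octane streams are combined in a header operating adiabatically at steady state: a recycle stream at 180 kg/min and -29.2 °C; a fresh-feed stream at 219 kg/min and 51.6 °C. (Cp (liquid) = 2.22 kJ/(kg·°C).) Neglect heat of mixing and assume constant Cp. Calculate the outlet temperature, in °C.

T_out = 15.1 °C

Energy balance with Q = 0: Σ ṁᵢCp,ᵢ(T_out − Tᵢ) = 0
T_out = Σ ṁᵢCp,ᵢTᵢ / Σ ṁᵢCp,ᵢ
      = 13419 / 885.78 = 15.149 °C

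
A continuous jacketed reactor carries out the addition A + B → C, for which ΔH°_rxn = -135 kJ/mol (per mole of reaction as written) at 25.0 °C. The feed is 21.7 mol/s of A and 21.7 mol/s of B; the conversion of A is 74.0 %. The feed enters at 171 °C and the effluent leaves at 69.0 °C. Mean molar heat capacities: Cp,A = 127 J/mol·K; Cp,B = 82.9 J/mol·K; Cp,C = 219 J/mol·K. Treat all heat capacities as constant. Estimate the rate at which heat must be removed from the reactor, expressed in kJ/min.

Extent of reaction ξ = 0.740 × 21.7 = 16.058 mol/s
Reaction term: ξ·ΔH°_rxn = 16.058 × -135 = -2167.8 kJ/s
Sensible, feed 171→25 °C: -665.01 kJ/s
Outlet flows (mol/s): A 5.642, B 5.642, C 16.058
Sensible, products 25→69.0 °C: 206.84 kJ/s
Q = ΔH = -2626 kJ/s = -2626 kW
Heat removed = 157560 kJ/min

Q_out = 158000 kJ/min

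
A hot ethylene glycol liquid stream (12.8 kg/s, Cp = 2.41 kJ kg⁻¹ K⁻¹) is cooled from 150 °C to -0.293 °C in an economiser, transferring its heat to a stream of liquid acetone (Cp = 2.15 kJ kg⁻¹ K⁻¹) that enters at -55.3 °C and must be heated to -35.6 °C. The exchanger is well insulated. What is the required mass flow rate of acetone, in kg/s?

Heat released by hot stream: Q = 12.8 × 2.41 × (150 − -0.293) = 4636.2 kJ/s
Energy balance on cold side (adiabatic exchanger): Q = ṁ_c·Cp_c·(T_c,out − T_c,in)
ṁ_c = 4636.2 / [2.15 × (-35.6 − -55.3)] = 109.46 kg/s

ṁ_c = 109 kg/s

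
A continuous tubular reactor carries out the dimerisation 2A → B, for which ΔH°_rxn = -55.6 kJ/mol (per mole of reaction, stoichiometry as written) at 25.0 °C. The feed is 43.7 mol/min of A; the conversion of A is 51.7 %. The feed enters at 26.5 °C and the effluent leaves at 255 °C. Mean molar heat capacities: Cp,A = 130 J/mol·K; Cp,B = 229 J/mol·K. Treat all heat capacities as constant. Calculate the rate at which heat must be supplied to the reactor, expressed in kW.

Q_in = 9.82 kW

Extent of reaction ξ = 0.517 × 43.7 / 2 = 11.296 mol/min
Reaction term: ξ·ΔH°_rxn = 11.296 × -55.6 = -628.08 kJ/min
Sensible, feed 26.5→25 °C: -8.5215 kJ/min
Outlet flows (mol/min): A 21.107, B 11.296
Sensible, products 25→255 °C: 1226.1 kJ/min
Q = ΔH = 589.48 kJ/min = 9.8247 kW
Heat supplied = 9.8247 kW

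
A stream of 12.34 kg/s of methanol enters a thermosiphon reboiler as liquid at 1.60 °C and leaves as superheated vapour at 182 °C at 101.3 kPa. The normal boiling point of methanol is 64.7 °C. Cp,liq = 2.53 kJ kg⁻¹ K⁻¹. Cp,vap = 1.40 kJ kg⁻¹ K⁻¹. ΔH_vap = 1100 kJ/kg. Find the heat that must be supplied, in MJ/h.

liquid 1.60→64.7 °C: 159.64 kJ/kg
vaporisation at 64.7 °C: 1100 kJ/kg
vapour 64.7→182 °C: 164.22 kJ/kg
Δh = 159.64 + 1100 + 164.22 = 1423.9 kJ/kg
Q = ṁ·Δh = 12.34 kg/s × 1423.9 kJ/kg = 17570 kJ/s
|Q| = 17570 kW = 63254 MJ/h

Q = 63300 MJ/h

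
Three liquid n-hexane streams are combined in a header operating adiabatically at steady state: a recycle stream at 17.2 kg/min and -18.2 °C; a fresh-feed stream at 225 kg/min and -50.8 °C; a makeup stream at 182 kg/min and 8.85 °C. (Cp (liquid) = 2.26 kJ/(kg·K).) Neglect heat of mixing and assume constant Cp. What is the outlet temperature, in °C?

Energy balance with Q = 0: Σ ṁᵢCp,ᵢ(T_out − Tᵢ) = 0
T_out = Σ ṁᵢCp,ᵢTᵢ / Σ ṁᵢCp,ᵢ
      = -22899 / 958.69 = -23.886 °C

T_out = -23.9 °C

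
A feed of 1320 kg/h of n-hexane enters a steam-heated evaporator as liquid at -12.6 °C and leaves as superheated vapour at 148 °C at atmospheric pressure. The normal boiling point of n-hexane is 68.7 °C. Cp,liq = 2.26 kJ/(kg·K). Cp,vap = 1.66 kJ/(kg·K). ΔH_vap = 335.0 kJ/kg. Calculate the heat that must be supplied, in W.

liquid -12.6→68.7 °C: 183.74 kJ/kg
vaporisation at 68.7 °C: 335 kJ/kg
vapour 68.7→148 °C: 131.64 kJ/kg
Δh = 183.74 + 335 + 131.64 = 650.38 kJ/kg
Q = ṁ·Δh = 1320 kg/h × 650.38 kJ/kg = 858500 kJ/h
|Q| = 238.47 kW = 238470 W

Q = 238000 W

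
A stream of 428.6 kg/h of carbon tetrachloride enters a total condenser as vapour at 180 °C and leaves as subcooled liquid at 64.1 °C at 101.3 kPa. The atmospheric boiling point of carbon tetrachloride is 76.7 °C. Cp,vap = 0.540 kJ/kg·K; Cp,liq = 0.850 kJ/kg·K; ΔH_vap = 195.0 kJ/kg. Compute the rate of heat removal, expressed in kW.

vapour 180→76.7 °C: -55.782 kJ/kg
condensation at 76.7 °C: -195 kJ/kg
liquid 76.7→64.1 °C: -10.71 kJ/kg
Δh = -55.782 + -195 + -10.71 = -261.49 kJ/kg
Q = ṁ·Δh = 428.6 kg/h × -261.49 kJ/kg = -112080 kJ/h
|Q| = 31.132 kW

Q_c = 31.1 kW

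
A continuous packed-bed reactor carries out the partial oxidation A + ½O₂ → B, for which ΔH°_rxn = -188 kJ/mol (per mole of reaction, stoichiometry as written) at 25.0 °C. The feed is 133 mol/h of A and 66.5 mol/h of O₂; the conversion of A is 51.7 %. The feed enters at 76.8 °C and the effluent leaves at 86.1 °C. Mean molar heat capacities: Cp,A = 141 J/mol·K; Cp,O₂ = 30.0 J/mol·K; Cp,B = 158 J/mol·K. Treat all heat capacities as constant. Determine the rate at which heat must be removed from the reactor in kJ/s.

Extent of reaction ξ = 0.517 × 133 = 68.761 mol/h
Reaction term: ξ·ΔH°_rxn = 68.761 × -188 = -12927 kJ/h
Sensible, feed 76.8→25 °C: -1074.7 kJ/h
Outlet flows (mol/h): A 64.239, O₂ 32.12, B 68.761
Sensible, products 25→86.1 °C: 1276.1 kJ/h
Q = ΔH = -12726 kJ/h = -3.5349 kW
Heat removed = 3.5349 kJ/s

Q_out = 3.53 kJ/s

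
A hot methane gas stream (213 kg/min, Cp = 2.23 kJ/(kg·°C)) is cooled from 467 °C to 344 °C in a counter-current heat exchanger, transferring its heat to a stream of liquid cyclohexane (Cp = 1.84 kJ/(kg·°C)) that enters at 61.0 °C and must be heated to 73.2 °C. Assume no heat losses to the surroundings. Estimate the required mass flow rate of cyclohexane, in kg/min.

ṁ_c = 2600 kg/min

Heat released by hot stream: Q = 213 × 2.23 × (467 − 344) = 58424 kJ/min
Energy balance on cold side (adiabatic exchanger): Q = ṁ_c·Cp_c·(T_c,out − T_c,in)
ṁ_c = 58424 / [1.84 × (73.2 − 61.0)] = 2602.6 kg/min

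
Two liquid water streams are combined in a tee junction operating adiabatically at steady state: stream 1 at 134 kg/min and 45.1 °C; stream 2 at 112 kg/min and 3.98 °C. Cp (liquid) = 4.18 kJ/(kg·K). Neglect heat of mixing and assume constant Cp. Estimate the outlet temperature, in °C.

Adiabatic, steady state ⇒ Σ ṁᵢCp,ᵢ(T_out − Tᵢ) = 0
Σ ṁᵢCp,ᵢTᵢ = 134×4.18×45.1 + 112×4.18×3.98 = 27125
Σ ṁᵢCp,ᵢ = 134×4.18 + 112×4.18 = 1028.3
T_out = 27125 / 1028.3 = 26.379 °C

T_out = 26.4 °C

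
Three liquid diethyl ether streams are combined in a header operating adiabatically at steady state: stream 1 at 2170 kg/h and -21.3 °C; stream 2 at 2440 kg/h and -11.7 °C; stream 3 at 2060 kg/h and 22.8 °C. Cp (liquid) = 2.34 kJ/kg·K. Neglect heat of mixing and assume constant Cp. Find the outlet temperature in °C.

Energy balance with Q = 0: Σ ṁᵢCp,ᵢ(T_out − Tᵢ) = 0
T_out = Σ ṁᵢCp,ᵢTᵢ / Σ ṁᵢCp,ᵢ
      = -65054 / 15608 = -4.1681 °C

T_out = -4.17 °C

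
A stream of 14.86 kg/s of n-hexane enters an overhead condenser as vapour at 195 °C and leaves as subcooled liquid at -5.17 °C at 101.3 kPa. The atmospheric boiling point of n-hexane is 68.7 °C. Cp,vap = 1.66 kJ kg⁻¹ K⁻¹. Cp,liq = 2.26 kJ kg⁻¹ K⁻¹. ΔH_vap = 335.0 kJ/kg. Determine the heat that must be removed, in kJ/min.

Q_c = 634000 kJ/min

vapour 195→68.7 °C: -209.66 kJ/kg
condensation at 68.7 °C: -335 kJ/kg
liquid 68.7→-5.17 °C: -166.95 kJ/kg
Δh = -209.66 + -335 + -166.95 = -711.6 kJ/kg
Q = ṁ·Δh = 14.86 kg/s × -711.6 kJ/kg = -10574 kJ/s
|Q| = 10574 kW = 634470 kJ/min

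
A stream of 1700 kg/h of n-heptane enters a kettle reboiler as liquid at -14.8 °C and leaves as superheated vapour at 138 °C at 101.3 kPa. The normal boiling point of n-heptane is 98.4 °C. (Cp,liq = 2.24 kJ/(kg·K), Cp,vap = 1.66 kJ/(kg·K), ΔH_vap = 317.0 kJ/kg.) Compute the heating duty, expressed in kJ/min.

liquid -14.8→98.4 °C: 253.57 kJ/kg
vaporisation at 98.4 °C: 317 kJ/kg
vapour 98.4→138 °C: 65.736 kJ/kg
Δh = 253.57 + 317 + 65.736 = 636.3 kJ/kg
Q = ṁ·Δh = 1700 kg/h × 636.3 kJ/kg = 1.0817e+06 kJ/h
|Q| = 300.48 kW = 18029 kJ/min

Q = 18000 kJ/min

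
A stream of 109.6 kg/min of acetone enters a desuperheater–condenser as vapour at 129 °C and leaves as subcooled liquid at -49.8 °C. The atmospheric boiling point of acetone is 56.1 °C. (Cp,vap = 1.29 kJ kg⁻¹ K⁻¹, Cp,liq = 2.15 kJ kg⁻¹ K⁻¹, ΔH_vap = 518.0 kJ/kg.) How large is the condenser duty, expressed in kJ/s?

vapour 129→56.1 °C: -94.041 kJ/kg
condensation at 56.1 °C: -518 kJ/kg
liquid 56.1→-49.8 °C: -227.69 kJ/kg
Δh = -94.041 + -518 + -227.69 = -839.73 kJ/kg
Q = ṁ·Δh = 109.6 kg/min × -839.73 kJ/kg = -92034 kJ/min
|Q| = 1533.9 kW

Q_c = 1530 kJ/s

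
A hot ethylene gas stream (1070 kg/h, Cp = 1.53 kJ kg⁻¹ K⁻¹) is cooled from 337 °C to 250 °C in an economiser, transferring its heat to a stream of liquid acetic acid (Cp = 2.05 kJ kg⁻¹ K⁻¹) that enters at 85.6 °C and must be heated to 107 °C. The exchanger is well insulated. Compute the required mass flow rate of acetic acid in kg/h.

Heat released by hot stream: Q = 1070 × 1.53 × (337 − 250) = 142430 kJ/h
Energy balance on cold side (adiabatic exchanger): Q = ṁ_c·Cp_c·(T_c,out − T_c,in)
ṁ_c = 142430 / [2.05 × (107 − 85.6)] = 3246.6 kg/h

ṁ_c = 3250 kg/h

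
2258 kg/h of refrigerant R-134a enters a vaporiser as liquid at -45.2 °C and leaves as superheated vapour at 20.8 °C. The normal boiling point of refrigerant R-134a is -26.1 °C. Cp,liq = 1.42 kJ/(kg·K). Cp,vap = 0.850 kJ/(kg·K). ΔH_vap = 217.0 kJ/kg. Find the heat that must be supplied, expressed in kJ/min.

liquid -45.2→-26.1 °C: 27.122 kJ/kg
vaporisation at -26.1 °C: 217 kJ/kg
vapour -26.1→20.8 °C: 39.865 kJ/kg
Δh = 27.122 + 217 + 39.865 = 283.99 kJ/kg
Q = ṁ·Δh = 2258 kg/h × 283.99 kJ/kg = 641240 kJ/h
|Q| = 178.12 kW = 10687 kJ/min

Q = 10700 kJ/min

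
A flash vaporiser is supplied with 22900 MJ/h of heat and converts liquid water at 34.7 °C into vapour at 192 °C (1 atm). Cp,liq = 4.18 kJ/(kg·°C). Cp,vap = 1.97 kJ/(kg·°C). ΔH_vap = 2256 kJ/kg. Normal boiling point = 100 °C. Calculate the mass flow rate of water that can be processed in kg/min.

ṁ = 141 kg/min

Δh = 4.18×(100−34.7) + 2256 + 1.97×(192−100) = 2710.2 kJ/kg
Q = 22900 MJ/h = 6361.1 kJ/s = 381670 kJ/min
ṁ = Q/Δh = 381670 / 2710.2 = 140.83 kg/min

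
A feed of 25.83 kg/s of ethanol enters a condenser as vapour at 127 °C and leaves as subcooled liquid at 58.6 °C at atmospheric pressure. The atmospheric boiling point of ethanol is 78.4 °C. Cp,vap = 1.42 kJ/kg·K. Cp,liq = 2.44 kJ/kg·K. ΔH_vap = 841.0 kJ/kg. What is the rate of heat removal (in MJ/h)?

vapour 127→78.4 °C: -69.012 kJ/kg
condensation at 78.4 °C: -841 kJ/kg
liquid 78.4→58.6 °C: -48.312 kJ/kg
Δh = -69.012 + -841 + -48.312 = -958.32 kJ/kg
Q = ṁ·Δh = 25.83 kg/s × -958.32 kJ/kg = -24754 kJ/s
|Q| = 24754 kW = 89113 MJ/h

Q_c = 89100 MJ/h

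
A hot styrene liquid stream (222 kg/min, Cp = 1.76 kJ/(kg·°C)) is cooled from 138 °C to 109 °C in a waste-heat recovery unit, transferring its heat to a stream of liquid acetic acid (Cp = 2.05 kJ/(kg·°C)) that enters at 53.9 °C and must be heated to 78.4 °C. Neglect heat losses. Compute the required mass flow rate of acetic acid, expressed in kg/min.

ṁ_c = 226 kg/min

Heat released by hot stream: Q = 222 × 1.76 × (138 − 109) = 11331 kJ/min
Energy balance on cold side (adiabatic exchanger): Q = ṁ_c·Cp_c·(T_c,out − T_c,in)
ṁ_c = 11331 / [2.05 × (78.4 − 53.9)] = 225.6 kg/min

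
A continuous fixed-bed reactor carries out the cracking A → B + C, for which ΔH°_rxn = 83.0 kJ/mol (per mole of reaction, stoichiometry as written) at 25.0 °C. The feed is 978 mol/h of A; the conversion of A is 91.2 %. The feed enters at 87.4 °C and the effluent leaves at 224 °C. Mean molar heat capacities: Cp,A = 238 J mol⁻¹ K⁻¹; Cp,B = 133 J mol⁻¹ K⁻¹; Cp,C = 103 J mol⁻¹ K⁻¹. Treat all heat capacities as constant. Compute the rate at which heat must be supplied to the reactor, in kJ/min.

Extent of reaction ξ = 0.912 × 978 = 891.94 mol/h
Reaction term: ξ·ΔH°_rxn = 891.94 × 83.0 = 74031 kJ/h
Sensible, feed 87.4→25 °C: -14524 kJ/h
Outlet flows (mol/h): A 86.064, B 891.94, C 891.94
Sensible, products 25→224 °C: 45965 kJ/h
Q = ΔH = 105470 kJ/h = 29.298 kW
Heat supplied = 1757.9 kJ/min

Q_in = 1760 kJ/min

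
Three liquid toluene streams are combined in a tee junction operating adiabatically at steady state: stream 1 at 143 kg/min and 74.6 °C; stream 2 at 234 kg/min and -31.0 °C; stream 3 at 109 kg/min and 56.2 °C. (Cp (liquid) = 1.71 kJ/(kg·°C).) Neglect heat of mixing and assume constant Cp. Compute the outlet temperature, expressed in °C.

Energy balance with Q = 0: Σ ṁᵢCp,ᵢ(T_out − Tᵢ) = 0
Σ ṁᵢCp,ᵢTᵢ = 143×1.71×74.6 + 234×1.71×-31.0 + 109×1.71×56.2 = 16313
Σ ṁᵢCp,ᵢ = 143×1.71 + 234×1.71 + 109×1.71 = 831.06
T_out = 16313 / 831.06 = 19.629 °C

T_out = 19.6 °C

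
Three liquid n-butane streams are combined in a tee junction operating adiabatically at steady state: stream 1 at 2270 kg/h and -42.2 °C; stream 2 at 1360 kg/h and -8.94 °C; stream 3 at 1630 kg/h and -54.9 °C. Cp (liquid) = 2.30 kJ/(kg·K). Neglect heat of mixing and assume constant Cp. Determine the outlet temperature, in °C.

Adiabatic, steady state ⇒ Σ ṁᵢCp,ᵢ(T_out − Tᵢ) = 0
Σ ṁᵢCp,ᵢTᵢ = 2270×2.30×-42.2 + 1360×2.30×-8.94 + 1630×2.30×-54.9 = -454110
Σ ṁᵢCp,ᵢ = 2270×2.30 + 1360×2.30 + 1630×2.30 = 12098
T_out = -454110 / 12098 = -37.536 °C

T_out = -37.5 °C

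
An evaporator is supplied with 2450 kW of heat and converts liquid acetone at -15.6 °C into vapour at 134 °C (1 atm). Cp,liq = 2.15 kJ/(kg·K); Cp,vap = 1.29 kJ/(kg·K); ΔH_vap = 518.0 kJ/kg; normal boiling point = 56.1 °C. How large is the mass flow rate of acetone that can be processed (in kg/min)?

Δh = 2.15×(56.1−-15.6) + 518.0 + 1.29×(134−56.1) = 772.65 kJ/kg
Q = 2450 kW = 2450 kJ/s = 147000 kJ/min
ṁ = Q/Δh = 147000 / 772.65 = 190.26 kg/min

ṁ = 190 kg/min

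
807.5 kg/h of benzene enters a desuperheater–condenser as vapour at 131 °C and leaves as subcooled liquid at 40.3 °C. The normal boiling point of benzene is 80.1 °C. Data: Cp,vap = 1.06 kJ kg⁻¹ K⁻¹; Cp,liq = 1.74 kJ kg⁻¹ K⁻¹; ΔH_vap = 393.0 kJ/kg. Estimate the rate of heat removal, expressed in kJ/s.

vapour 131→80.1 °C: -53.954 kJ/kg
condensation at 80.1 °C: -393 kJ/kg
liquid 80.1→40.3 °C: -69.252 kJ/kg
Δh = -53.954 + -393 + -69.252 = -516.21 kJ/kg
Q = ṁ·Δh = 807.5 kg/h × -516.21 kJ/kg = -416840 kJ/h
|Q| = 115.79 kW

Q_c = 116 kJ/s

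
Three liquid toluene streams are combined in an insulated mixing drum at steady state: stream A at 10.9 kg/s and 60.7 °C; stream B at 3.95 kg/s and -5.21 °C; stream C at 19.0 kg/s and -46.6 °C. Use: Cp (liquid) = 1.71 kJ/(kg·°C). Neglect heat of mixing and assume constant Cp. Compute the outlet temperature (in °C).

T_out = -7.22 °C

Energy balance with Q = 0: Σ ṁᵢCp,ᵢ(T_out − Tᵢ) = 0
T_out = Σ ṁᵢCp,ᵢTᵢ / Σ ṁᵢCp,ᵢ
      = -417.84 / 57.883 = -7.2186 °C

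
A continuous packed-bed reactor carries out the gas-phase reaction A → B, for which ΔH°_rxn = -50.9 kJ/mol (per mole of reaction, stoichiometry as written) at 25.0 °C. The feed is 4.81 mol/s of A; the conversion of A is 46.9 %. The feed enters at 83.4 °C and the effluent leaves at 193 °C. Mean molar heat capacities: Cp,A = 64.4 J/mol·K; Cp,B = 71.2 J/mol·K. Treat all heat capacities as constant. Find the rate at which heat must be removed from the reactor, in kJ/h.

Extent of reaction ξ = 0.469 × 4.81 = 2.2559 mol/s
Reaction term: ξ·ΔH°_rxn = 2.2559 × -50.9 = -114.82 kJ/s
Sensible, feed 83.4→25 °C: -18.09 kJ/s
Outlet flows (mol/s): A 2.5541, B 2.2559
Sensible, products 25→193 °C: 54.617 kJ/s
Q = ΔH = -78.298 kJ/s = -78.298 kW
Heat removed = 281870 kJ/h

Q_out = 282000 kJ/h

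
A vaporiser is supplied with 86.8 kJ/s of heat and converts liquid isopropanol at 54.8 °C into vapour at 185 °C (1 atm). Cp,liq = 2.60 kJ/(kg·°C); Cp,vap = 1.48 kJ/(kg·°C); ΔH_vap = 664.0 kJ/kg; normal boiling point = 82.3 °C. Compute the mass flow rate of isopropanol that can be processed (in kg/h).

ṁ = 352 kg/h

Δh = 2.60×(82.3−54.8) + 664.0 + 1.48×(185−82.3) = 887.5 kJ/kg
Q = 86.8 kJ/s = 86.8 kJ/s = 312480 kJ/h
ṁ = Q/Δh = 312480 / 887.5 = 352.09 kg/h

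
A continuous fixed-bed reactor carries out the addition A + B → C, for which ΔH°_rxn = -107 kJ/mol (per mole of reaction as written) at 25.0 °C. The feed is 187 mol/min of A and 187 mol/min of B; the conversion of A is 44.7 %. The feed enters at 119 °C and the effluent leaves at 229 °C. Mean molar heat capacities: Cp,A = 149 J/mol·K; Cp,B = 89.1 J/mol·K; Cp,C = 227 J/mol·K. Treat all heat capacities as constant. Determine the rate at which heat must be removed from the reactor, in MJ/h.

Extent of reaction ξ = 0.447 × 187 = 83.589 mol/min
Reaction term: ξ·ΔH°_rxn = 83.589 × -107 = -8944 kJ/min
Sensible, feed 119→25 °C: -4185.3 kJ/min
Outlet flows (mol/min): A 103.41, B 103.41, C 83.589
Sensible, products 25→229 °C: 8893.8 kJ/min
Q = ΔH = -4235.6 kJ/min = -70.593 kW
Heat removed = 254.14 MJ/h

Q_out = 254 MJ/h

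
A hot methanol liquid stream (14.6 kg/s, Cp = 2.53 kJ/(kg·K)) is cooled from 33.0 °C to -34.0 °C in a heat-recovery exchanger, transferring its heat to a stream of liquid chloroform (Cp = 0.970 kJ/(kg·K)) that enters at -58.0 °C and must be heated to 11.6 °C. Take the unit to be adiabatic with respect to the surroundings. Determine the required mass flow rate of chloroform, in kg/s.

ṁ_c = 36.7 kg/s

Heat released by hot stream: Q = 14.6 × 2.53 × (33.0 − -34.0) = 2474.8 kJ/s
Energy balance on cold side (adiabatic exchanger): Q = ṁ_c·Cp_c·(T_c,out − T_c,in)
ṁ_c = 2474.8 / [0.970 × (11.6 − -58.0)] = 36.658 kg/s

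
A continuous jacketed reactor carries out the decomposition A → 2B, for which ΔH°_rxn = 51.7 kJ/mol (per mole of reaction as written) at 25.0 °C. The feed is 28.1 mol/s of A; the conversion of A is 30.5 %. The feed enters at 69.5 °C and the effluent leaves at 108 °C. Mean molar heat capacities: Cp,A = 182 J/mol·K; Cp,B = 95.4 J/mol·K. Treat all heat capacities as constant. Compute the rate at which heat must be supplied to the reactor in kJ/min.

Q_in = 38800 kJ/min

Extent of reaction ξ = 0.305 × 28.1 = 8.5705 mol/s
Reaction term: ξ·ΔH°_rxn = 8.5705 × 51.7 = 443.09 kJ/s
Sensible, feed 69.5→25 °C: -227.58 kJ/s
Outlet flows (mol/s): A 19.529, B 17.141
Sensible, products 25→108 °C: 430.74 kJ/s
Q = ΔH = 646.25 kJ/s = 646.25 kW
Heat supplied = 38775 kJ/min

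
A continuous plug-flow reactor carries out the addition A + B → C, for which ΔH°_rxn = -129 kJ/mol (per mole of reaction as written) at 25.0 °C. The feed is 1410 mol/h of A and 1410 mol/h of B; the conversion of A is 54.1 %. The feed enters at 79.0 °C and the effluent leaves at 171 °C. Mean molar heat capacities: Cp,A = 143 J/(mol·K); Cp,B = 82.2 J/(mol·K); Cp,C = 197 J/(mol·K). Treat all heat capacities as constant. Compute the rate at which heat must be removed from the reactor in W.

Extent of reaction ξ = 0.541 × 1410 = 762.81 mol/h
Reaction term: ξ·ΔH°_rxn = 762.81 × -129 = -98402 kJ/h
Sensible, feed 79.0→25 °C: -17147 kJ/h
Outlet flows (mol/h): A 647.19, B 647.19, C 762.81
Sensible, products 25→171 °C: 43219 kJ/h
Q = ΔH = -72330 kJ/h = -20.092 kW
Heat removed = 20092 W

Q_out = 20100 W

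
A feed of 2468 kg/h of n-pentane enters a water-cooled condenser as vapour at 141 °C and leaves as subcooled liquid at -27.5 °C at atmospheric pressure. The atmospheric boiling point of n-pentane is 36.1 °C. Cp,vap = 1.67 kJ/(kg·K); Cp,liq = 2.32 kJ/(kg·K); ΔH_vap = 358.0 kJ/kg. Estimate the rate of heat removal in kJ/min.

Q_c = 28000 kJ/min

vapour 141→36.1 °C: -175.18 kJ/kg
condensation at 36.1 °C: -358 kJ/kg
liquid 36.1→-27.5 °C: -147.55 kJ/kg
Δh = -175.18 + -358 + -147.55 = -680.74 kJ/kg
Q = ṁ·Δh = 2468 kg/h × -680.74 kJ/kg = -1.6801e+06 kJ/h
|Q| = 466.68 kW = 28001 kJ/min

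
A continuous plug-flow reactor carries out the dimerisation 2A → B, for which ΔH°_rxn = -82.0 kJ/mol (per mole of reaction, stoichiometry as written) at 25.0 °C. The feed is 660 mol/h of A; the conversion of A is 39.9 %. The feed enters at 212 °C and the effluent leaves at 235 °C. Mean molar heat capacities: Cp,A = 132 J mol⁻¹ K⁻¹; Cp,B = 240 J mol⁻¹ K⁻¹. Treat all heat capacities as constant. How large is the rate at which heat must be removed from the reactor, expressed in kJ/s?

Extent of reaction ξ = 0.399 × 660 / 2 = 131.67 mol/h
Reaction term: ξ·ΔH°_rxn = 131.67 × -82.0 = -10797 kJ/h
Sensible, feed 212→25 °C: -16291 kJ/h
Outlet flows (mol/h): A 396.66, B 131.67
Sensible, products 25→235 °C: 17632 kJ/h
Q = ΔH = -9456.8 kJ/h = -2.6269 kW
Heat removed = 2.6269 kJ/s

Q_out = 2.63 kJ/s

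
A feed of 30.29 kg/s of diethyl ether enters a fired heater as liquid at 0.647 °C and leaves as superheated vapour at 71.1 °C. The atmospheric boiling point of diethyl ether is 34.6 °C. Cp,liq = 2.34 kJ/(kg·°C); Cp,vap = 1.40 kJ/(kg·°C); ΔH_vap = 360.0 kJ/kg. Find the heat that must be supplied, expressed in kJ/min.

liquid 0.647→34.6 °C: 79.45 kJ/kg
vaporisation at 34.6 °C: 360 kJ/kg
vapour 34.6→71.1 °C: 51.1 kJ/kg
Δh = 79.45 + 360 + 51.1 = 490.55 kJ/kg
Q = ṁ·Δh = 30.29 kg/s × 490.55 kJ/kg = 14859 kJ/s
|Q| = 14859 kW = 891530 kJ/min

Q = 892000 kJ/min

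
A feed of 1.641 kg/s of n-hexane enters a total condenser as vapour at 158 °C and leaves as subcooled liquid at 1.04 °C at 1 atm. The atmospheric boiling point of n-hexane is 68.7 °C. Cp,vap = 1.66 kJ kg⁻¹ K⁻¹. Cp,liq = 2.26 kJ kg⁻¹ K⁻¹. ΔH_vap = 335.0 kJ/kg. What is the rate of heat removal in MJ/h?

vapour 158→68.7 °C: -148.24 kJ/kg
condensation at 68.7 °C: -335 kJ/kg
liquid 68.7→1.04 °C: -152.91 kJ/kg
Δh = -148.24 + -335 + -152.91 = -636.15 kJ/kg
Q = ṁ·Δh = 1.641 kg/s × -636.15 kJ/kg = -1043.9 kJ/s
|Q| = 1043.9 kW = 3758.1 MJ/h

Q_c = 3760 MJ/h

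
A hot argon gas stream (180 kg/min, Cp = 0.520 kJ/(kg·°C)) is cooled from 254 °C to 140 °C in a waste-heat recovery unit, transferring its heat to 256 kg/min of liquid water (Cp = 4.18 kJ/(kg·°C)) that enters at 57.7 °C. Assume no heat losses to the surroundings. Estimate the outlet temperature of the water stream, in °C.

T_c,out = 67.7 °C

Heat released by hot stream: Q = 180 × 0.520 × (254 − 140) = 10670 kJ/min
Energy balance on cold side (adiabatic exchanger): Q = ṁ_c·Cp_c·(T_c,out − T_c,in)
T_c,out = 57.7 + 10670/(256 × 4.18) = 67.672 °C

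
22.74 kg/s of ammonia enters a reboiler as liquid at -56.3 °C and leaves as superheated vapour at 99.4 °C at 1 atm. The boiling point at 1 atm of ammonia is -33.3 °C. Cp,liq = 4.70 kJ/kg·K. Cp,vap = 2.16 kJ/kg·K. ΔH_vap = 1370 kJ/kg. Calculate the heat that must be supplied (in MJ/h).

Q = 144000 MJ/h

liquid -56.3→-33.3 °C: 108.1 kJ/kg
vaporisation at -33.3 °C: 1370 kJ/kg
vapour -33.3→99.4 °C: 286.63 kJ/kg
Δh = 108.1 + 1370 + 286.63 = 1764.7 kJ/kg
Q = ṁ·Δh = 22.74 kg/s × 1764.7 kJ/kg = 40130 kJ/s
|Q| = 40130 kW = 144470 MJ/h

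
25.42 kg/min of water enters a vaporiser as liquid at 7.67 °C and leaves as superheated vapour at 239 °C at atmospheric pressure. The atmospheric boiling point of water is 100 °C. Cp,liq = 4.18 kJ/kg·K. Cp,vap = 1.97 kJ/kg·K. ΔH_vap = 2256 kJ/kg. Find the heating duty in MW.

Q = 1.24 MW

liquid 7.67→100 °C: 385.94 kJ/kg
vaporisation at 100 °C: 2256 kJ/kg
vapour 100→239 °C: 273.83 kJ/kg
Δh = 385.94 + 2256 + 273.83 = 2915.8 kJ/kg
Q = ṁ·Δh = 25.42 kg/min × 2915.8 kJ/kg = 74119 kJ/min
|Q| = 1235.3 kW = 1.2353 MW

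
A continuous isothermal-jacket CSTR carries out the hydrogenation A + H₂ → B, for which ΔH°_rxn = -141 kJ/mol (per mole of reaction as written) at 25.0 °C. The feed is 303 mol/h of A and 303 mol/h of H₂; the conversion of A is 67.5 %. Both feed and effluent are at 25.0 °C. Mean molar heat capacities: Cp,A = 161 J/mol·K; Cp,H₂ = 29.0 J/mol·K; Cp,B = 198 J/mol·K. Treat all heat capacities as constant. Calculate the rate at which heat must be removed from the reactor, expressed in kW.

Extent of reaction ξ = 0.675 × 303 = 204.53 mol/h
Reaction term: ξ·ΔH°_rxn = 204.53 × -141 = -28838 kJ/h
Q = ΔH = -28838 kJ/h = -8.0106 kW
Heat removed = 8.0106 kW

Q_out = 8.01 kW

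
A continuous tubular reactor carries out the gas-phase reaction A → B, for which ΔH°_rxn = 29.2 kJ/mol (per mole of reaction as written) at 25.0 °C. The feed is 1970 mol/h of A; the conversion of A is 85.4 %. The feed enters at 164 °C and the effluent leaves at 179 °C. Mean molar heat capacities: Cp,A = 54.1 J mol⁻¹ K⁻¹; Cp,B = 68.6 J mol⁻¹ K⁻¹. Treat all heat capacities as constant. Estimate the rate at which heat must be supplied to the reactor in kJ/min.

Q_in = 908 kJ/min

Extent of reaction ξ = 0.854 × 1970 = 1682.4 mol/h
Reaction term: ξ·ΔH°_rxn = 1682.4 × 29.2 = 49125 kJ/h
Sensible, feed 164→25 °C: -14814 kJ/h
Outlet flows (mol/h): A 287.62, B 1682.4
Sensible, products 25→179 °C: 20170 kJ/h
Q = ΔH = 54481 kJ/h = 15.134 kW
Heat supplied = 908.02 kJ/min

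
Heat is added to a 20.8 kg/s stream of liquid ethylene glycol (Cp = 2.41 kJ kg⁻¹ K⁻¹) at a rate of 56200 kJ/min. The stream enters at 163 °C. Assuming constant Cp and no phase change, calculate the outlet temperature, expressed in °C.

T_out = 182 °C

Q = 56200 kJ/min = 936.67 kJ/s
ΔT = Q/(ṁ·Cp) = 936.67/(20.8×2.41) = 18.685 K
T_out = 163 + 18.685 = 181.69 °C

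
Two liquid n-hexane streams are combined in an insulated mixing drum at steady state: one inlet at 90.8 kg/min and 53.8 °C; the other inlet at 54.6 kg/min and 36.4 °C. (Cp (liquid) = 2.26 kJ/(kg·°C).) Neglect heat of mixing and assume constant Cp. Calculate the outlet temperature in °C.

T_out = 47.3 °C

Adiabatic, steady state ⇒ Σ ṁᵢCp,ᵢ(T_out − Tᵢ) = 0
T_out = Σ ṁᵢCp,ᵢTᵢ / Σ ṁᵢCp,ᵢ
      = 15532 / 328.6 = 47.266 °C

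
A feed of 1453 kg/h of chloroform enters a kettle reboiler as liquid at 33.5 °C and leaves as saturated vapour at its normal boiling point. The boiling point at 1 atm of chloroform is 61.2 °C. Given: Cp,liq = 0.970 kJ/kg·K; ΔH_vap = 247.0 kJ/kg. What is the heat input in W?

liquid 33.5→61.2 °C: 26.869 kJ/kg
vaporisation at 61.2 °C: 247 kJ/kg
Δh = 26.869 + 247 = 273.87 kJ/kg
Q = ṁ·Δh = 1453 kg/h × 273.87 kJ/kg = 397930 kJ/h
|Q| = 110.54 kW = 110540 W

Q = 111000 W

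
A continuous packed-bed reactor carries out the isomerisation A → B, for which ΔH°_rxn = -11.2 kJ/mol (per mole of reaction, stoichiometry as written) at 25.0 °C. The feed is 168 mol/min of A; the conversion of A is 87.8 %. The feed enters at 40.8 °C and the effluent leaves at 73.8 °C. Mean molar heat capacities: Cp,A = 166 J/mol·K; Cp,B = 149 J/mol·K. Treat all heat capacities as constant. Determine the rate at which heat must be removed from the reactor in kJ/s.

Q_out = 14.2 kJ/s

Extent of reaction ξ = 0.878 × 168 = 147.5 mol/min
Reaction term: ξ·ΔH°_rxn = 147.5 × -11.2 = -1652 kJ/min
Sensible, feed 40.8→25 °C: -440.63 kJ/min
Outlet flows (mol/min): A 20.496, B 147.5
Sensible, products 25→73.8 °C: 1238.6 kJ/min
Q = ΔH = -854.11 kJ/min = -14.235 kW
Heat removed = 14.235 kJ/s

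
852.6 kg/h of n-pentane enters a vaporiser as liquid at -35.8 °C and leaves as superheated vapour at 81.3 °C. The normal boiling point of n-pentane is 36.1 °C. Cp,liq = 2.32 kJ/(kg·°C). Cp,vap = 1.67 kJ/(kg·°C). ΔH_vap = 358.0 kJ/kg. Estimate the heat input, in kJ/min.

Q = 8530 kJ/min

liquid -35.8→36.1 °C: 166.81 kJ/kg
vaporisation at 36.1 °C: 358 kJ/kg
vapour 36.1→81.3 °C: 75.484 kJ/kg
Δh = 166.81 + 358 + 75.484 = 600.29 kJ/kg
Q = ṁ·Δh = 852.6 kg/h × 600.29 kJ/kg = 511810 kJ/h
|Q| = 142.17 kW = 8530.1 kJ/min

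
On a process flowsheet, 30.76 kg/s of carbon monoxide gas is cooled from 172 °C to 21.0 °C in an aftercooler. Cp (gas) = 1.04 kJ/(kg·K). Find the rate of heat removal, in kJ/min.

Q = ṁ·Cp·ΔT = 30.76 × 1.04 × (21.0 − 172) = -4830.6 kJ/s
Cooling duty = 289830 kJ/min

Q_c = 290000 kJ/min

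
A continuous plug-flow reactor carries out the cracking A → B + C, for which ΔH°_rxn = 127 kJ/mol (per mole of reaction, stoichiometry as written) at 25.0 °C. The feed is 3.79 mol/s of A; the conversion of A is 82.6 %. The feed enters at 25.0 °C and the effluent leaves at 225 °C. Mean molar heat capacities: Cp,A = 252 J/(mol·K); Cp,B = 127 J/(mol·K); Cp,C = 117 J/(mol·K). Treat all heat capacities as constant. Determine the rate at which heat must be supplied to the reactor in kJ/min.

Q_in = 35000 kJ/min

Extent of reaction ξ = 0.826 × 3.79 = 3.1305 mol/s
Reaction term: ξ·ΔH°_rxn = 3.1305 × 127 = 397.58 kJ/s
Sensible, feed 25.0→25 °C: 0 kJ/s
Outlet flows (mol/s): A 0.65946, B 3.1305, C 3.1305
Sensible, products 25→225 °C: 186.01 kJ/s
Q = ΔH = 583.59 kJ/s = 583.59 kW
Heat supplied = 35015 kJ/min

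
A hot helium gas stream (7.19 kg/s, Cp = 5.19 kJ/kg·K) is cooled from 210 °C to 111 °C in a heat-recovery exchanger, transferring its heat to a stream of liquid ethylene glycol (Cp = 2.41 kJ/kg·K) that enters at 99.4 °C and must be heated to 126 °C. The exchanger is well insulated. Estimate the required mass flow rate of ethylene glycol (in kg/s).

Heat released by hot stream: Q = 7.19 × 5.19 × (210 − 111) = 3694.3 kJ/s
Energy balance on cold side (adiabatic exchanger): Q = ṁ_c·Cp_c·(T_c,out − T_c,in)
ṁ_c = 3694.3 / [2.41 × (126 − 99.4)] = 57.628 kg/s

ṁ_c = 57.6 kg/s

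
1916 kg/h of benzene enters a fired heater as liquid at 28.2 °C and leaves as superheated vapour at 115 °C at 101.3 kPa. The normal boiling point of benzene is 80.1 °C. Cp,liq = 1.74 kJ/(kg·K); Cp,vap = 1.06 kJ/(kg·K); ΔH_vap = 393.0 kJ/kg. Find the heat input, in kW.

Q = 277 kW

liquid 28.2→80.1 °C: 90.306 kJ/kg
vaporisation at 80.1 °C: 393 kJ/kg
vapour 80.1→115 °C: 36.994 kJ/kg
Δh = 90.306 + 393 + 36.994 = 520.3 kJ/kg
Q = ṁ·Δh = 1916 kg/h × 520.3 kJ/kg = 996890 kJ/h
|Q| = 276.92 kW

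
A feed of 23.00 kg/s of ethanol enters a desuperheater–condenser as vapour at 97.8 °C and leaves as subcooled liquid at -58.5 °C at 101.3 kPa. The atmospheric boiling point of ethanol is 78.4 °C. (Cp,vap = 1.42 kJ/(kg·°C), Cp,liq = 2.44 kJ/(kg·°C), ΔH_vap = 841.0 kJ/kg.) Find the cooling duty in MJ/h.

Q_c = 99600 MJ/h

vapour 97.8→78.4 °C: -27.548 kJ/kg
condensation at 78.4 °C: -841 kJ/kg
liquid 78.4→-58.5 °C: -334.04 kJ/kg
Δh = -27.548 + -841 + -334.04 = -1202.6 kJ/kg
Q = ṁ·Δh = 23.00 kg/s × -1202.6 kJ/kg = -27659 kJ/s
|Q| = 27659 kW = 99574 MJ/h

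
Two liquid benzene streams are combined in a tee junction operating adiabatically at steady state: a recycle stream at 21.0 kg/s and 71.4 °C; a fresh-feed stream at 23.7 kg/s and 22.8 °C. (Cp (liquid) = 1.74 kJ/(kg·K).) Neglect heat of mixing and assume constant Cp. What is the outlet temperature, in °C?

Adiabatic, steady state ⇒ Σ ṁᵢCp,ᵢ(T_out − Tᵢ) = 0
Σ ṁᵢCp,ᵢTᵢ = 21.0×1.74×71.4 + 23.7×1.74×22.8 = 3549.2
Σ ṁᵢCp,ᵢ = 21.0×1.74 + 23.7×1.74 = 77.778
T_out = 3549.2 / 77.778 = 45.632 °C

T_out = 45.6 °C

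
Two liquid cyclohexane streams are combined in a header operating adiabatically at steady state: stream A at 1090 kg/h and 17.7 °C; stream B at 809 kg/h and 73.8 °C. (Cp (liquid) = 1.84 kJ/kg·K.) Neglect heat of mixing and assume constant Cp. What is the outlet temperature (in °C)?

T_out = 41.6 °C

No heat crosses the boundary, so H_out = H_in.
T_out = Σ ṁᵢCp,ᵢTᵢ / Σ ṁᵢCp,ᵢ
      = 145350 / 3494.2 = 41.599 °C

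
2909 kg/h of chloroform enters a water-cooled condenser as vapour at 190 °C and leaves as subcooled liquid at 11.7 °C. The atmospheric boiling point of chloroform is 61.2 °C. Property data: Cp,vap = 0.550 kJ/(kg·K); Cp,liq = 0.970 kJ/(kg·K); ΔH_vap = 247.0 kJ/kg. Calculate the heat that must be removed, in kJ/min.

Q_c = 17700 kJ/min

vapour 190→61.2 °C: -70.84 kJ/kg
condensation at 61.2 °C: -247 kJ/kg
liquid 61.2→11.7 °C: -48.015 kJ/kg
Δh = -70.84 + -247 + -48.015 = -365.86 kJ/kg
Q = ṁ·Δh = 2909 kg/h × -365.86 kJ/kg = -1.0643e+06 kJ/h
|Q| = 295.63 kW = 17738 kJ/min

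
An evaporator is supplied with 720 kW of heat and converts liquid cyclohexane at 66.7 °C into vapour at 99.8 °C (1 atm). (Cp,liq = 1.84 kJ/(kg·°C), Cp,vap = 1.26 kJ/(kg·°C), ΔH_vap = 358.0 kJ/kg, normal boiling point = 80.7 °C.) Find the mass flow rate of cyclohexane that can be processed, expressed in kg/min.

Δh = 1.84×(80.7−66.7) + 358.0 + 1.26×(99.8−80.7) = 407.83 kJ/kg
Q = 720 kW = 720 kJ/s = 43200 kJ/min
ṁ = Q/Δh = 43200 / 407.83 = 105.93 kg/min

ṁ = 106 kg/min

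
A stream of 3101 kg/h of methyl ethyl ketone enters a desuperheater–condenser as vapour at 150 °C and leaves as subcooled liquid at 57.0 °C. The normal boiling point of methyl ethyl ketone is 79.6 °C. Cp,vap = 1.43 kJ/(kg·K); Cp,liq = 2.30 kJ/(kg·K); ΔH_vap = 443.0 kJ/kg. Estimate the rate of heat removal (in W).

Q_c = 513000 W

vapour 150→79.6 °C: -100.67 kJ/kg
condensation at 79.6 °C: -443 kJ/kg
liquid 79.6→57.0 °C: -51.98 kJ/kg
Δh = -100.67 + -443 + -51.98 = -595.65 kJ/kg
Q = ṁ·Δh = 3101 kg/h × -595.65 kJ/kg = -1.8471e+06 kJ/h
|Q| = 513.09 kW = 513090 W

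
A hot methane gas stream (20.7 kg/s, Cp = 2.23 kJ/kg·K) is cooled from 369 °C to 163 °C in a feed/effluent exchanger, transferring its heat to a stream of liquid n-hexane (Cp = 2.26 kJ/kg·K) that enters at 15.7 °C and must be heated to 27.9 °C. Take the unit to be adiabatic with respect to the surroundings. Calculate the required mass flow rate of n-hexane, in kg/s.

ṁ_c = 345 kg/s

Heat released by hot stream: Q = 20.7 × 2.23 × (369 − 163) = 9509.2 kJ/s
Energy balance on cold side (adiabatic exchanger): Q = ṁ_c·Cp_c·(T_c,out − T_c,in)
ṁ_c = 9509.2 / [2.26 × (27.9 − 15.7)] = 344.88 kg/s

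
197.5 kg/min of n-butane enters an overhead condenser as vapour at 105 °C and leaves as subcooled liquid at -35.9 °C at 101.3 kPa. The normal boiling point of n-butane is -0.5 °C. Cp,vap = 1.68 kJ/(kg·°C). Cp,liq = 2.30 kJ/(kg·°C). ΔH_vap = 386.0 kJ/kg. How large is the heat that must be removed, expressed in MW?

vapour 105→-0.5 °C: -177.24 kJ/kg
condensation at -0.5 °C: -386 kJ/kg
liquid -0.5→-35.9 °C: -81.42 kJ/kg
Δh = -177.24 + -386 + -81.42 = -644.66 kJ/kg
Q = ṁ·Δh = 197.5 kg/min × -644.66 kJ/kg = -127320 kJ/min
|Q| = 2122 kW = 2.122 MW

Q_c = 2.12 MW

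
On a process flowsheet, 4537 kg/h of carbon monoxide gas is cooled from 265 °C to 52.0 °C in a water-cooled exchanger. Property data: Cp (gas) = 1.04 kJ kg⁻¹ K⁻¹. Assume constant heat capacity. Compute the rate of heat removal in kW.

Q_c = 279 kW

Q = ṁ·Cp·ΔT = 4537 × 1.04 × (52.0 − 265) = -1.005e+06 kJ/h
Converting: 1.005e+06 / 3600 s = 279.18 kW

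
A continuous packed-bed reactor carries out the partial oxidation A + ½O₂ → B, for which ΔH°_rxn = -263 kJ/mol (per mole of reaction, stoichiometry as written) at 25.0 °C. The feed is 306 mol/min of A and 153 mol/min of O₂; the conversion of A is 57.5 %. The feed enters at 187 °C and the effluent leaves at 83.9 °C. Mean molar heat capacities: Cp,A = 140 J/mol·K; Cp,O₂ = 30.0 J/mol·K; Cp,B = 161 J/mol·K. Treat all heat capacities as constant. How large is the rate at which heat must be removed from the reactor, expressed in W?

Extent of reaction ξ = 0.575 × 306 = 175.95 mol/min
Reaction term: ξ·ΔH°_rxn = 175.95 × -263 = -46275 kJ/min
Sensible, feed 187→25 °C: -7683.7 kJ/min
Outlet flows (mol/min): A 130.05, O₂ 65.025, B 175.95
Sensible, products 25→83.9 °C: 2855.8 kJ/min
Q = ΔH = -51103 kJ/min = -851.71 kW
Heat removed = 851710 W

Q_out = 852000 W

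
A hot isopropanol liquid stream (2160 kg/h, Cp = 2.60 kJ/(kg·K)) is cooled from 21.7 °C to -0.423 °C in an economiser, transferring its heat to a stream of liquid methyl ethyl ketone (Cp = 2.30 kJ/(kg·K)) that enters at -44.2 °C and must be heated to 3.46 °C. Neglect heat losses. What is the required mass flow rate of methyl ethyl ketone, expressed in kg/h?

ṁ_c = 1130 kg/h

Heat released by hot stream: Q = 2160 × 2.60 × (21.7 − -0.423) = 124240 kJ/h
Energy balance on cold side (adiabatic exchanger): Q = ṁ_c·Cp_c·(T_c,out − T_c,in)
ṁ_c = 124240 / [2.30 × (3.46 − -44.2)] = 1133.4 kg/h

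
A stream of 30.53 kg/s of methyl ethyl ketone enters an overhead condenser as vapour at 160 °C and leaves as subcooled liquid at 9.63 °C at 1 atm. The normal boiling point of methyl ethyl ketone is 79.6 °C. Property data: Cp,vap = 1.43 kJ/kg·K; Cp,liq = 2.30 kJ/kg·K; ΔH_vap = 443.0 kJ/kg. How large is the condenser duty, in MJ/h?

Q_c = 79000 MJ/h

vapour 160→79.6 °C: -114.97 kJ/kg
condensation at 79.6 °C: -443 kJ/kg
liquid 79.6→9.63 °C: -160.93 kJ/kg
Δh = -114.97 + -443 + -160.93 = -718.9 kJ/kg
Q = ṁ·Δh = 30.53 kg/s × -718.9 kJ/kg = -21948 kJ/s
|Q| = 21948 kW = 79013 MJ/h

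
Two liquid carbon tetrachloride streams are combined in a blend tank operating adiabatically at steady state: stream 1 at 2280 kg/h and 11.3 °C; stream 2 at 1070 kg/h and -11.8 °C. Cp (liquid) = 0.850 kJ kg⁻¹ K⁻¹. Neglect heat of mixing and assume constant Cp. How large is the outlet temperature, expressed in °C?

Adiabatic, steady state ⇒ Σ ṁᵢCp,ᵢ(T_out − Tᵢ) = 0
Σ ṁᵢCp,ᵢTᵢ = 2280×0.850×11.3 + 1070×0.850×-11.8 = 11167
Σ ṁᵢCp,ᵢ = 2280×0.850 + 1070×0.850 = 2847.5
T_out = 11167 / 2847.5 = 3.9218 °C

T_out = 3.92 °C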